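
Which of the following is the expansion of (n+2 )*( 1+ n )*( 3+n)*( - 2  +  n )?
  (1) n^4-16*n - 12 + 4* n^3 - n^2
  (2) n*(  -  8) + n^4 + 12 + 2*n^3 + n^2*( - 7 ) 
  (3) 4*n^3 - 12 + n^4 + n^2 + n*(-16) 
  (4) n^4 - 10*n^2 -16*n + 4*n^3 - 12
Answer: 1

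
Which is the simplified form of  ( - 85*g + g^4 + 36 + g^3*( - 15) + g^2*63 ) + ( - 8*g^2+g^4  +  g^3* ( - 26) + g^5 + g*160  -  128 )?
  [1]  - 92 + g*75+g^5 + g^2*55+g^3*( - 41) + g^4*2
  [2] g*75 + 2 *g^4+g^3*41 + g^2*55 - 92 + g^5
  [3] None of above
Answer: 1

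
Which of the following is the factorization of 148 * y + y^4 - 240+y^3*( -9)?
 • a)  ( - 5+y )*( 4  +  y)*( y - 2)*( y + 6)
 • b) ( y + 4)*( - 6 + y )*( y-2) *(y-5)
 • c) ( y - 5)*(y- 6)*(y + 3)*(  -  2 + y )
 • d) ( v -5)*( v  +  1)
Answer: b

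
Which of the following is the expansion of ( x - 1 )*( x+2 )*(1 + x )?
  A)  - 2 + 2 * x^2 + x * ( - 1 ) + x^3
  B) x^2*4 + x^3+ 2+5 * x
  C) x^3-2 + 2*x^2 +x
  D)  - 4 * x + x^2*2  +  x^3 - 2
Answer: A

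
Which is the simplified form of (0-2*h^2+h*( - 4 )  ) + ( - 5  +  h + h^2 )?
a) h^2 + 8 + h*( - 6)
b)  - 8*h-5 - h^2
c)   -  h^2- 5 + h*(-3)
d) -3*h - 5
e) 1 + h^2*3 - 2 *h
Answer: c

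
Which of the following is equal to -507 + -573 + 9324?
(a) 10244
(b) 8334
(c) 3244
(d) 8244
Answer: d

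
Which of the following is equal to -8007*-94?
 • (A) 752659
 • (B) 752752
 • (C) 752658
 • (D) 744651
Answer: C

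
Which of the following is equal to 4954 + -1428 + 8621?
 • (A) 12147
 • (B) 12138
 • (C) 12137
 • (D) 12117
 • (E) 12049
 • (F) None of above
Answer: A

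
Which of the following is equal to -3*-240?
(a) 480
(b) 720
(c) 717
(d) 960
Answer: b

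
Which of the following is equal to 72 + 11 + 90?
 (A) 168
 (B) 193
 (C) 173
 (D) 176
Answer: C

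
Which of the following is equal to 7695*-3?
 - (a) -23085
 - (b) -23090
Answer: a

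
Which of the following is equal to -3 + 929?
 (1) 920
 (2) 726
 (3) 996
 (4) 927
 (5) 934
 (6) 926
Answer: 6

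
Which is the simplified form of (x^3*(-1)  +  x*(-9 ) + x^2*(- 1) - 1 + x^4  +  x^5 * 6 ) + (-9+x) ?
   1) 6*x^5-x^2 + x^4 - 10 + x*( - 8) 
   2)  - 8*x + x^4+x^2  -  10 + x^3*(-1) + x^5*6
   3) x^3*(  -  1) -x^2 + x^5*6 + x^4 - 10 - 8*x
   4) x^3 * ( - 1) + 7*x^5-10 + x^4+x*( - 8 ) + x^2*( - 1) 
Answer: 3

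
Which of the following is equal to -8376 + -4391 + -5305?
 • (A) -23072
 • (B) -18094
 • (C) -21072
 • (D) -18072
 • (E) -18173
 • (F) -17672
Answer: D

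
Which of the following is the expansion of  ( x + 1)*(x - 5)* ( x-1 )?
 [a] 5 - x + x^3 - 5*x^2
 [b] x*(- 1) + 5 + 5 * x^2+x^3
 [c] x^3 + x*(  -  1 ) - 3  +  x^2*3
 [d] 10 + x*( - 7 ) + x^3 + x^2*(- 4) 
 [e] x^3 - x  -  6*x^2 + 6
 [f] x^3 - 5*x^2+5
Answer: a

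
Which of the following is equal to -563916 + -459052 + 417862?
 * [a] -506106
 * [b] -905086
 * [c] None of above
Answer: c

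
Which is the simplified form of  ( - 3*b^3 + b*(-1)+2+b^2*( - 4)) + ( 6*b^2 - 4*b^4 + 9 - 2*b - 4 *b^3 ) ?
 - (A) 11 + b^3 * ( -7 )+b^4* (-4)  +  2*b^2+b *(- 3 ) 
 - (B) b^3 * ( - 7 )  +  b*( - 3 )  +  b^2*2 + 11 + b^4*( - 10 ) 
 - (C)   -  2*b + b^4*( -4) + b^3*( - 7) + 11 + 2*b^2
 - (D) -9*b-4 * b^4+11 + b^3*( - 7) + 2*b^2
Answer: A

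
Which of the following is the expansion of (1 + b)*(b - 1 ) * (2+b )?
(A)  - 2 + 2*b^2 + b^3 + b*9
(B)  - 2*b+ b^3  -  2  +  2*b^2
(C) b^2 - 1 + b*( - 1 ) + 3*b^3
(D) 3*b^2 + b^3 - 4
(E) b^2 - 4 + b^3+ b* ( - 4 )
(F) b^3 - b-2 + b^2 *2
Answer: F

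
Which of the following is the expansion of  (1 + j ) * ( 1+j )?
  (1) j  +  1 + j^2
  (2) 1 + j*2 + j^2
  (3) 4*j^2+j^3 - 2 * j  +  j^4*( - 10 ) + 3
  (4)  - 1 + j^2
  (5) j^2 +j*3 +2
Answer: 2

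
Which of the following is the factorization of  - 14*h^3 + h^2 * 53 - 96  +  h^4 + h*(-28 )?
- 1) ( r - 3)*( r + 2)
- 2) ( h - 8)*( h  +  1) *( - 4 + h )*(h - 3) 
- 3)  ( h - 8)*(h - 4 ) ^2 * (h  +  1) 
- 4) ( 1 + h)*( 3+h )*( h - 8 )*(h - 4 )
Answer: 2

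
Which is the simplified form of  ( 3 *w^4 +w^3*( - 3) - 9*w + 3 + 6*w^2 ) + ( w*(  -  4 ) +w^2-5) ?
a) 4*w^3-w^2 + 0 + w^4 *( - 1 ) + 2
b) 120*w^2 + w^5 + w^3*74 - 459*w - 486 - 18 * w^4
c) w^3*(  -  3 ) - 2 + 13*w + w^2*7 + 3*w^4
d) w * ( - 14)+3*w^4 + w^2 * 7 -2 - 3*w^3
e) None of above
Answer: e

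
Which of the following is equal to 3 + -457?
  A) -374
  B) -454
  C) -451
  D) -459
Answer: B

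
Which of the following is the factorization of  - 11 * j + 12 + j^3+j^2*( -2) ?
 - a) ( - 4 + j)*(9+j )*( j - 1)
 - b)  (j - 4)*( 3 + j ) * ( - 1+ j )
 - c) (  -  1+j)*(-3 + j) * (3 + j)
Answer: b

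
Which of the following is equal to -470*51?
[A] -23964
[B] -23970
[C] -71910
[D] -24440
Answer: B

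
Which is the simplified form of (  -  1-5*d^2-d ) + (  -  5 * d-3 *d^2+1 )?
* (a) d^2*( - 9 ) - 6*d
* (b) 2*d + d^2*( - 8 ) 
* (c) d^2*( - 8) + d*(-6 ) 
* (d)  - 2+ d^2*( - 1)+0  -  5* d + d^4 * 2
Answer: c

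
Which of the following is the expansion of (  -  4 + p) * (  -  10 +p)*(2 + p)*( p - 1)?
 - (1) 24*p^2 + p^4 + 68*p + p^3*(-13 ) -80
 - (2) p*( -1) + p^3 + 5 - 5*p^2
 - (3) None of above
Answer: 1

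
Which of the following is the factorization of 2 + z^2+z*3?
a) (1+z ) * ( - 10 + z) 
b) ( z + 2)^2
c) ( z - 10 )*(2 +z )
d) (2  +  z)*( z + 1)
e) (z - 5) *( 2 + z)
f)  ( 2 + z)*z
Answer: d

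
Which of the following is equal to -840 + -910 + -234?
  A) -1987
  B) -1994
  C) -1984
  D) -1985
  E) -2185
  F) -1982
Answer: C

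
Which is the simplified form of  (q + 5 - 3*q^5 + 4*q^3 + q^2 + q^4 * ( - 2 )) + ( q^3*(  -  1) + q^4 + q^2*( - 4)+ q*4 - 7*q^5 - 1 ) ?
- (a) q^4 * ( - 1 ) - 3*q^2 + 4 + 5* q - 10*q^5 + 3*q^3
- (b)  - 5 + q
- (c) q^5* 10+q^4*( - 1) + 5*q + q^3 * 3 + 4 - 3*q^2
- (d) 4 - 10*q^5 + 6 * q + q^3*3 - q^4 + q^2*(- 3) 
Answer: a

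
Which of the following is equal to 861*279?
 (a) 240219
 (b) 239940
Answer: a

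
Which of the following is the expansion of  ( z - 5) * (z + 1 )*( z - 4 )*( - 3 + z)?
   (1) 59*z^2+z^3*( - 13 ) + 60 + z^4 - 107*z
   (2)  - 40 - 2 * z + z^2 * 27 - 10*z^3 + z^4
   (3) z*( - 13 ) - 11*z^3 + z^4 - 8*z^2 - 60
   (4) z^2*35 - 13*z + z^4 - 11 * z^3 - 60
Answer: 4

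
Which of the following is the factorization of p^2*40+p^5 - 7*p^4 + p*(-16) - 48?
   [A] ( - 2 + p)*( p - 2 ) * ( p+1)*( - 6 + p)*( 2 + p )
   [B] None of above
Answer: A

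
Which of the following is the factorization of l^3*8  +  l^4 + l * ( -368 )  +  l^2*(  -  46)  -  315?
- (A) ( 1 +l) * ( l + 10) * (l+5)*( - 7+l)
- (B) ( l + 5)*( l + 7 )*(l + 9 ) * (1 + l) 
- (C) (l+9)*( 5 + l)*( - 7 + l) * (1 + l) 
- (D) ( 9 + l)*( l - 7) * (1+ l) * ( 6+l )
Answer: C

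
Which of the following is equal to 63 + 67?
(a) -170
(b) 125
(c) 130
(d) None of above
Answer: c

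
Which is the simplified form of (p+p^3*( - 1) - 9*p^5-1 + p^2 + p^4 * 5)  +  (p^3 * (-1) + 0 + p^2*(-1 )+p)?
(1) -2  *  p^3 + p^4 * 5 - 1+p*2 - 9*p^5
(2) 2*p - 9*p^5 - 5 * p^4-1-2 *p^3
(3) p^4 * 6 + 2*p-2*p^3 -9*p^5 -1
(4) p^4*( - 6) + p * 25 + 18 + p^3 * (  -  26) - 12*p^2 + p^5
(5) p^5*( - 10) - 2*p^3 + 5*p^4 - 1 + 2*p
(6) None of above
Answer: 1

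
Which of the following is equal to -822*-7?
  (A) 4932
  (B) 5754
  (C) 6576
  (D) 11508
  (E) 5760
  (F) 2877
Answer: B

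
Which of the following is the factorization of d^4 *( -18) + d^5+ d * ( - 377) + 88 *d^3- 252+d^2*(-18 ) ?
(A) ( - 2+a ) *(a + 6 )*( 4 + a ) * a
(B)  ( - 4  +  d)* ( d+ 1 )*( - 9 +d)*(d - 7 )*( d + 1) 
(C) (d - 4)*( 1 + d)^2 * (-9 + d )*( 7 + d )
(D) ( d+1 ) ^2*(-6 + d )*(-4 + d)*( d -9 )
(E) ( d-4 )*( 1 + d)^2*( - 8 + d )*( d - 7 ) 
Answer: B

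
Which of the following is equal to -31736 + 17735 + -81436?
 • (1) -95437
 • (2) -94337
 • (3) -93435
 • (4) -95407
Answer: 1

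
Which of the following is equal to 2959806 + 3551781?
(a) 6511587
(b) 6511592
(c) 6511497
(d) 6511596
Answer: a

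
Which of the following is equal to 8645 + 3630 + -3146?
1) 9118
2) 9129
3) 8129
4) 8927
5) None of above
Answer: 2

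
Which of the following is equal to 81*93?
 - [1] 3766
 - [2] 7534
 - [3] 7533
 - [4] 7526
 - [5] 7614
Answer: 3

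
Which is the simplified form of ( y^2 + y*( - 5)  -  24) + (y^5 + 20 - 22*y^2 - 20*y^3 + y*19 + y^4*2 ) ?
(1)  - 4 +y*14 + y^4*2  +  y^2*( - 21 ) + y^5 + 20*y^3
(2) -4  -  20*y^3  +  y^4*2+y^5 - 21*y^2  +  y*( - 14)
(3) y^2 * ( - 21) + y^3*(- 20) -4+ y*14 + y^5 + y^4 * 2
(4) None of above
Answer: 3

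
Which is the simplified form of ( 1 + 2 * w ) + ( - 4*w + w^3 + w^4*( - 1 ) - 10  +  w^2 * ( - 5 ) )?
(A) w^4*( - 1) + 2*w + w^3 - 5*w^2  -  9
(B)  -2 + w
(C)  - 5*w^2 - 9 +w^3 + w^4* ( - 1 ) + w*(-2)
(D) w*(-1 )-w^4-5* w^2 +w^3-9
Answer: C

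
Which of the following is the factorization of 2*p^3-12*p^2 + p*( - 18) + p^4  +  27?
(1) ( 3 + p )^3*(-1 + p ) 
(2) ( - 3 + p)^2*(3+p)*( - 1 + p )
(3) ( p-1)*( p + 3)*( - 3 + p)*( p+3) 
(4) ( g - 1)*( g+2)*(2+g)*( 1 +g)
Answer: 3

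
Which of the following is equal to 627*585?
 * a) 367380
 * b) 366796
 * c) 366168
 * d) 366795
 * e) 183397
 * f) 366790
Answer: d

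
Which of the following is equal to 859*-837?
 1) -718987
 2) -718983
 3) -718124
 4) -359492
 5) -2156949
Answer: 2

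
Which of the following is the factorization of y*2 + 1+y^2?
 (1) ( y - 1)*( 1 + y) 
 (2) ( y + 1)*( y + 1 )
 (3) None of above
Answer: 2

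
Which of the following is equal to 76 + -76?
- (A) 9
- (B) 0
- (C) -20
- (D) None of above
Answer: B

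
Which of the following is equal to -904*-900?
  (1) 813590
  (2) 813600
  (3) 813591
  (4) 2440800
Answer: 2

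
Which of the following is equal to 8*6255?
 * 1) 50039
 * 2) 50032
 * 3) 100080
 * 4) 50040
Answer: 4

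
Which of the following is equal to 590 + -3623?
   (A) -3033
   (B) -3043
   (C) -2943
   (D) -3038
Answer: A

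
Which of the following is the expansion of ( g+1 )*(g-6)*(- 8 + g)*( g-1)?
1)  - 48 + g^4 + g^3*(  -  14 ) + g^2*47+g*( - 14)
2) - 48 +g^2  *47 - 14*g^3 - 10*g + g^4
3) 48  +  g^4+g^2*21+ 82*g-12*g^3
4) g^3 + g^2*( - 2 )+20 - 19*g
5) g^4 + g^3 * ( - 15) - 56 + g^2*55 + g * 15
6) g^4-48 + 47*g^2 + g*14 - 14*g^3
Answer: 6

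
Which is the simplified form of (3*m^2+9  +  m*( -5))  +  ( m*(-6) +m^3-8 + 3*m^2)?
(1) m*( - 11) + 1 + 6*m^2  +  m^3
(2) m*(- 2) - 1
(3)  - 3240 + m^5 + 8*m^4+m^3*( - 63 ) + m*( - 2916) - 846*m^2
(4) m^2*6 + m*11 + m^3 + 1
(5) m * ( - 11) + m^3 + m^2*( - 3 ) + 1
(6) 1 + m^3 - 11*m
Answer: 1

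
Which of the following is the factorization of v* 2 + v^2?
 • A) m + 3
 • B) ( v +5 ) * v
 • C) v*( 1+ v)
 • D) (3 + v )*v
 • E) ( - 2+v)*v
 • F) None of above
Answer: F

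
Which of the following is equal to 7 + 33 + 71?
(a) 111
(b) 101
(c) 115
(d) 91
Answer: a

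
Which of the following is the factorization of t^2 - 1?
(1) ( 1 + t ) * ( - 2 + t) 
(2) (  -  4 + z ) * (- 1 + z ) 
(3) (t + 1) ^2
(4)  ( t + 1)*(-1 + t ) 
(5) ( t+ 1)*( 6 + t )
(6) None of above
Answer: 4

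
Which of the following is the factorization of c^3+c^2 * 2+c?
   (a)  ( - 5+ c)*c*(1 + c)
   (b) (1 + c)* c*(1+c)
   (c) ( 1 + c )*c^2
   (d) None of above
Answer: b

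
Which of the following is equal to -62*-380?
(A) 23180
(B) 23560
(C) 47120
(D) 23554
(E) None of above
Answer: B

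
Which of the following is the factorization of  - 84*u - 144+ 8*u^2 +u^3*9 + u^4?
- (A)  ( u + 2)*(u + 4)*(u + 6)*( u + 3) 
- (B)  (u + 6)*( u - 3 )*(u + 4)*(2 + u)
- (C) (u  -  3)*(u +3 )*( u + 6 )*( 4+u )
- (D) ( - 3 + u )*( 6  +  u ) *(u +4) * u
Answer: B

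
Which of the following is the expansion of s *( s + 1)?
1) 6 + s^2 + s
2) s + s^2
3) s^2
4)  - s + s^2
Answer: 2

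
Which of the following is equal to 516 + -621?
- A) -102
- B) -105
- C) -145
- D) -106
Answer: B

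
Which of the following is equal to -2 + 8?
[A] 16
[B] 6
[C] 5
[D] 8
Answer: B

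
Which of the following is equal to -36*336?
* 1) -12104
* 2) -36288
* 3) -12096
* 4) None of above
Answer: 3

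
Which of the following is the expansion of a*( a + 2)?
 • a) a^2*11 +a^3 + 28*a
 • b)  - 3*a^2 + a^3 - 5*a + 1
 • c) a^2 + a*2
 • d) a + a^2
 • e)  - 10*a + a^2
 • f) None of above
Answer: c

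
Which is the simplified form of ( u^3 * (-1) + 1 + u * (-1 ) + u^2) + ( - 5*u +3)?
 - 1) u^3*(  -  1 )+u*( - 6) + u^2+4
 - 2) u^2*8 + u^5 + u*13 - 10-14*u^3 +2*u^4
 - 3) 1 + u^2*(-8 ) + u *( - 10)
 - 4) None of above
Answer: 1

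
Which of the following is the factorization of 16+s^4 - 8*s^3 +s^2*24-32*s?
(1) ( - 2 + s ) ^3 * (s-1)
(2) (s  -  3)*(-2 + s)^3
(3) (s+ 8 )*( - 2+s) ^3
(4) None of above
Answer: 4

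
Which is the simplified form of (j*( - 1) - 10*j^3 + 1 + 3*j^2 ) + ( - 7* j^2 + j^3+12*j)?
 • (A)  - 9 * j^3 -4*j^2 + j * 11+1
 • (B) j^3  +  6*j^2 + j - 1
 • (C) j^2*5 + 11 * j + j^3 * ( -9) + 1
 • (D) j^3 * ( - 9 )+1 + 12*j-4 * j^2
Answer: A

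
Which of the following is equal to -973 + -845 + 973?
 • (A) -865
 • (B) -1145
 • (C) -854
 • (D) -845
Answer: D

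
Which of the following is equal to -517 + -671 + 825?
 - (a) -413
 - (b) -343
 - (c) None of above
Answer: c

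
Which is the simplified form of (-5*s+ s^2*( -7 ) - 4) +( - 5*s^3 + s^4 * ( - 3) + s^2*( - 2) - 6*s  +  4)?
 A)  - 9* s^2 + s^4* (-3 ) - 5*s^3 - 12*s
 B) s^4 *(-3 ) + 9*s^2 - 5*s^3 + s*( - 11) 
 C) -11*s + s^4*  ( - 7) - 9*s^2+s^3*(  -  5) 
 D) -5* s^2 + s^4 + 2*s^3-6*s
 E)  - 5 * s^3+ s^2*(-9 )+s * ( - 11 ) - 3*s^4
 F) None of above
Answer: E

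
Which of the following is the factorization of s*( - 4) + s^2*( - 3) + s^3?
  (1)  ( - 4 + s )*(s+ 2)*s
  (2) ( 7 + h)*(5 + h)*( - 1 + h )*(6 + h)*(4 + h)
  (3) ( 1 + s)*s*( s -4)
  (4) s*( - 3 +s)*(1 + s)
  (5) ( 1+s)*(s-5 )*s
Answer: 3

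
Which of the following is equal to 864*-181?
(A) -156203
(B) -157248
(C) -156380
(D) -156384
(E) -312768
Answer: D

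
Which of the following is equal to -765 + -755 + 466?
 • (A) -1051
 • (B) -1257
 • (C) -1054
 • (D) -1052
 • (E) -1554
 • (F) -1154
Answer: C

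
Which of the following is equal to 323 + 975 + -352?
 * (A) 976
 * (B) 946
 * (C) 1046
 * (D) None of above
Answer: B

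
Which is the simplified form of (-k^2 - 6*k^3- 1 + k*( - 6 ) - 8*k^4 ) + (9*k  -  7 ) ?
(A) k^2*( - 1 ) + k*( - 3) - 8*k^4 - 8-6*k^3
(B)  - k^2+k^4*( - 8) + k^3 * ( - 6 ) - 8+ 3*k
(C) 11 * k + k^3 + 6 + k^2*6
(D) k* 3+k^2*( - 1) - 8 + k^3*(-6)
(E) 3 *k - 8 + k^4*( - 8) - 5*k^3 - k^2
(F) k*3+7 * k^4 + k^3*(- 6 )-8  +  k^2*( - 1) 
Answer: B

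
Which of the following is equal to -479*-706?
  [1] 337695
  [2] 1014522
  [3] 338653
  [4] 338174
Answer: 4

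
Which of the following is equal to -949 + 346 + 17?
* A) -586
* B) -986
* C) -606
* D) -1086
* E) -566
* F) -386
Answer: A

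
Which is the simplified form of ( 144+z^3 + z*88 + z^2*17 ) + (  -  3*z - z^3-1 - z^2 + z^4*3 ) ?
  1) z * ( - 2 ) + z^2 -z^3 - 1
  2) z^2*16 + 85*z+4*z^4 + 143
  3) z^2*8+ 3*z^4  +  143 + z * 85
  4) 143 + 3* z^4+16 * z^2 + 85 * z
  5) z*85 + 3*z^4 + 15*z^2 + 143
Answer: 4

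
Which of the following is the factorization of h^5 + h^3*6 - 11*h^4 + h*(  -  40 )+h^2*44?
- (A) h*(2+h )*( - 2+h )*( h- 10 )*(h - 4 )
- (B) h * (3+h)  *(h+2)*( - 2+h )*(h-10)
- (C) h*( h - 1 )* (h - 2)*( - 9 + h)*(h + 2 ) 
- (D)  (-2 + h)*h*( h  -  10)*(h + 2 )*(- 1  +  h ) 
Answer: D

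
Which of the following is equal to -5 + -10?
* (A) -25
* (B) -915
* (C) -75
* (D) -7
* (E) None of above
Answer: E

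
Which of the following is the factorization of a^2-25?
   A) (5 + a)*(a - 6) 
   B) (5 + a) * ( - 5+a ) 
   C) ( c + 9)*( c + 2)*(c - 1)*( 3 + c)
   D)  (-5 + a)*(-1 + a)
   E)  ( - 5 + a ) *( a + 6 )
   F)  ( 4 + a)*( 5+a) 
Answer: B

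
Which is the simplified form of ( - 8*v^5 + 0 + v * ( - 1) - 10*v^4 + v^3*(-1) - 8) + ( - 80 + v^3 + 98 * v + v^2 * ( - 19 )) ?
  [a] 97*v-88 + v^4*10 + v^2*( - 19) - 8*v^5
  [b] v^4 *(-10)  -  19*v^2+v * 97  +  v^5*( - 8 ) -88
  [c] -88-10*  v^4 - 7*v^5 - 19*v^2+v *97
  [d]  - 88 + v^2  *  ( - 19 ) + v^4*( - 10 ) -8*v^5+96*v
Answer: b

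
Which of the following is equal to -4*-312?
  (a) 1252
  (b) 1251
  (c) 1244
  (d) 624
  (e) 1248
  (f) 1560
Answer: e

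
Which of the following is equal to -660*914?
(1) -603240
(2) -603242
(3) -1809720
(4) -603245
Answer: 1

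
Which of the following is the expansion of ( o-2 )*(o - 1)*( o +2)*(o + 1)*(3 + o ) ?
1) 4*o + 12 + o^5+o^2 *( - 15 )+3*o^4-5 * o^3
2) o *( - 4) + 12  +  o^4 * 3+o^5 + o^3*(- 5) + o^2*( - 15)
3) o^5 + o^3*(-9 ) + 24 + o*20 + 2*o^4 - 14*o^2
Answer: 1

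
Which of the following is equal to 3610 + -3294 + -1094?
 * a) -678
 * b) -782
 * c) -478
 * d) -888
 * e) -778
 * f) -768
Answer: e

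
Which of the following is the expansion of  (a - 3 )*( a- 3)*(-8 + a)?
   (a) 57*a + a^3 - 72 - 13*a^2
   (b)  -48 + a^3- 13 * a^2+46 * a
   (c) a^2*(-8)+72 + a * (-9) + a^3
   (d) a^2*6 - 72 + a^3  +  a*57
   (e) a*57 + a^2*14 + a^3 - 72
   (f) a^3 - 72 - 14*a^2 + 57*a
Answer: f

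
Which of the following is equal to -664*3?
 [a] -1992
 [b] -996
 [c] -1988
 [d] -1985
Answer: a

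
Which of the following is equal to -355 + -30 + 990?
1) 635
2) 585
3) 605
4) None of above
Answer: 3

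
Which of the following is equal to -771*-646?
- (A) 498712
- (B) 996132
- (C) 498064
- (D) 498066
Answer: D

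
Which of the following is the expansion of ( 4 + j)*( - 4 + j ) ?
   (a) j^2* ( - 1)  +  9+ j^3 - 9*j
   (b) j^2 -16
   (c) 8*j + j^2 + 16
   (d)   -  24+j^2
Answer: b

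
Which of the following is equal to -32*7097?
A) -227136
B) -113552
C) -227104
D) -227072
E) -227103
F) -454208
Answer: C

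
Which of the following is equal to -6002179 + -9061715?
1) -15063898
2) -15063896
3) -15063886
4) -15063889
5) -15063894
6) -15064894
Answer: 5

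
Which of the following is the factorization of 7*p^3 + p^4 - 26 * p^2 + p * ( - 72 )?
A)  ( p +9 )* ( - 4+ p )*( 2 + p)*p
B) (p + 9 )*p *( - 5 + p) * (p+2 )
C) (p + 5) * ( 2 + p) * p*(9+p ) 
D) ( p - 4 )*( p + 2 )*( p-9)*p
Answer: A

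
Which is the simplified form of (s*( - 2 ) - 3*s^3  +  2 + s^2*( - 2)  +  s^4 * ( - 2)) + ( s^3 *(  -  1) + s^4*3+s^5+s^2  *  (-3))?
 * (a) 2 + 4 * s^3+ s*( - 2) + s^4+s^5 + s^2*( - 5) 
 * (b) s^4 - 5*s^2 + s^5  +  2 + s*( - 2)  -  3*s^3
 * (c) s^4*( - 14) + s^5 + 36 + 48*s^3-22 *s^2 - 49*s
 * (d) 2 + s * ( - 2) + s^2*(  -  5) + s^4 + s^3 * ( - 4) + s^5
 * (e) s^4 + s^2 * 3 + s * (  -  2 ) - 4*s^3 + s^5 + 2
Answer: d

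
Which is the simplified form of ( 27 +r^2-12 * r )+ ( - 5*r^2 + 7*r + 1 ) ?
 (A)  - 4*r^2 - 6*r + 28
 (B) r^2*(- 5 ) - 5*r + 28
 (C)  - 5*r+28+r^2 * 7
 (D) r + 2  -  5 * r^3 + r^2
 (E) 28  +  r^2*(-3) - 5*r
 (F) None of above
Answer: F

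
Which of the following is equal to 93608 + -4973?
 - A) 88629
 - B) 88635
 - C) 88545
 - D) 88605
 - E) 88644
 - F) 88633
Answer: B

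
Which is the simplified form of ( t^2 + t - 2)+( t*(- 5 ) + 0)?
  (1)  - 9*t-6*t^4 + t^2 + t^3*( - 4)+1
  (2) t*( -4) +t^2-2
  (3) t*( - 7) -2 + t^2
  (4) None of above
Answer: 2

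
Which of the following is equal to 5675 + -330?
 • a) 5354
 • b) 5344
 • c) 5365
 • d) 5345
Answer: d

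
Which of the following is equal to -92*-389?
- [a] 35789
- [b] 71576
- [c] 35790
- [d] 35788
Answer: d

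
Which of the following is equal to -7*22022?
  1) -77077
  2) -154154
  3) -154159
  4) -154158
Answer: 2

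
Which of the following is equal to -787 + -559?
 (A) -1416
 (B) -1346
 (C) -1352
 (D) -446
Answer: B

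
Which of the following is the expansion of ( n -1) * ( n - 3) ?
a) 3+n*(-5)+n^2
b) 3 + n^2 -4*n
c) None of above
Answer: b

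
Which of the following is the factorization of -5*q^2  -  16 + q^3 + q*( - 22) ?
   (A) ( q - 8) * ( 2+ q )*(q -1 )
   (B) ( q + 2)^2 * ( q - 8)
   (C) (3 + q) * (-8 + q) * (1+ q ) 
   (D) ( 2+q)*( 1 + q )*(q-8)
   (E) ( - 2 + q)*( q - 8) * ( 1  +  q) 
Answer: D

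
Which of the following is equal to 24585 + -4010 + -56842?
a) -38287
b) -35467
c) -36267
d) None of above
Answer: c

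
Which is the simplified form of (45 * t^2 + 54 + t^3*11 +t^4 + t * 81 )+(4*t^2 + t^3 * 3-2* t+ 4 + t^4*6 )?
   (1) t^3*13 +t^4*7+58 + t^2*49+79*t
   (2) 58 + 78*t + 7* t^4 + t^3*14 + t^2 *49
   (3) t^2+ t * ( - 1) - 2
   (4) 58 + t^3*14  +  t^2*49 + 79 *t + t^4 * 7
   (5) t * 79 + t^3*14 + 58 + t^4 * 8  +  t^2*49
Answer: 4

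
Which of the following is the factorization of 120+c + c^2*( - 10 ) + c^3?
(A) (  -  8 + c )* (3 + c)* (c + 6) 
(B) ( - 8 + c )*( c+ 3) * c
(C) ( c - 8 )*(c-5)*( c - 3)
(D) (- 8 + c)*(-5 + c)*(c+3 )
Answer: D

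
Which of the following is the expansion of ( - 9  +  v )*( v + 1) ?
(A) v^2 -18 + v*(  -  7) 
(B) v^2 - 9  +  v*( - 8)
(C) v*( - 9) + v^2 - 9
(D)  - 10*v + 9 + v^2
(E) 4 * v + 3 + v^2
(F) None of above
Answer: B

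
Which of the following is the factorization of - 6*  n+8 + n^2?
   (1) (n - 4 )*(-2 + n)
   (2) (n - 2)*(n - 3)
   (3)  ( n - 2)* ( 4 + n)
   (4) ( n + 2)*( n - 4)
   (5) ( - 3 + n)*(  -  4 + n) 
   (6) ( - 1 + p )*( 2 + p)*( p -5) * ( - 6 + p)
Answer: 1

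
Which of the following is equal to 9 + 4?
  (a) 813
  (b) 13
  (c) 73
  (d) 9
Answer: b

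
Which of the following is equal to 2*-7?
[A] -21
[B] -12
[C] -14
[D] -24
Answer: C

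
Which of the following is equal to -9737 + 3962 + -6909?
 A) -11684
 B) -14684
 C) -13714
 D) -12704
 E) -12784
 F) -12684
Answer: F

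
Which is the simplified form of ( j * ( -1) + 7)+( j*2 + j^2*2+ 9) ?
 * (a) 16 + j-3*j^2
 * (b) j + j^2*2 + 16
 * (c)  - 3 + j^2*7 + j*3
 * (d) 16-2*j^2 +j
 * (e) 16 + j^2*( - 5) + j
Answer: b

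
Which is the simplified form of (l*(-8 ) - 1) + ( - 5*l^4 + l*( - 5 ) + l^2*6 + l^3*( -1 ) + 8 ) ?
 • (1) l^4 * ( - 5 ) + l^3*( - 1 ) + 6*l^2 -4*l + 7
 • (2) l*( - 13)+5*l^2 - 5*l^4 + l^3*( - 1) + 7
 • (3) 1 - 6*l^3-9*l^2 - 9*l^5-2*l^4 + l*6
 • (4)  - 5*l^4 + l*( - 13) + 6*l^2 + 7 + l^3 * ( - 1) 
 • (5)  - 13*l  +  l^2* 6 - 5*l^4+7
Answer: 4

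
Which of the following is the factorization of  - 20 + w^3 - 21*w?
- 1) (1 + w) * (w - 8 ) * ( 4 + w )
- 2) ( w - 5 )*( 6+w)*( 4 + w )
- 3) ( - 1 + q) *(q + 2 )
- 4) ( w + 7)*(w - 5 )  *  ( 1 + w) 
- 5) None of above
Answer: 5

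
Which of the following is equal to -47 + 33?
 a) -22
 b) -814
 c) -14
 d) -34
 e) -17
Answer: c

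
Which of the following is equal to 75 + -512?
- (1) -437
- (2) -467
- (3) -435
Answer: 1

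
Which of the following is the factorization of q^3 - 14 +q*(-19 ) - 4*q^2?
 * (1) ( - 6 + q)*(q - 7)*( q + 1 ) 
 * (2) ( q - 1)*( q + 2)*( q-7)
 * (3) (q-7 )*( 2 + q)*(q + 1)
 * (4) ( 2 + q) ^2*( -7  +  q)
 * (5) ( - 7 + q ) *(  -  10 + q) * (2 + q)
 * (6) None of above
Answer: 3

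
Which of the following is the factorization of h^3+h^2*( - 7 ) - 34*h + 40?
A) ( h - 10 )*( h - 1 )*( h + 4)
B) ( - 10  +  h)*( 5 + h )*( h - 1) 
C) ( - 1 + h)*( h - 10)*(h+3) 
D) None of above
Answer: A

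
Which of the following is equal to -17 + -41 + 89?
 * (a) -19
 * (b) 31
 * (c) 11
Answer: b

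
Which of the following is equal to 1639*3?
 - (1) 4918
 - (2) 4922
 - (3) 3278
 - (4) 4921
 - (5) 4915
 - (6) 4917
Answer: 6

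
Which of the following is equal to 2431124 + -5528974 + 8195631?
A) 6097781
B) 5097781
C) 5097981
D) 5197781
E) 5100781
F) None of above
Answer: B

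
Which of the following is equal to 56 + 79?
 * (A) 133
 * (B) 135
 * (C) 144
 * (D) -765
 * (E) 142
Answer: B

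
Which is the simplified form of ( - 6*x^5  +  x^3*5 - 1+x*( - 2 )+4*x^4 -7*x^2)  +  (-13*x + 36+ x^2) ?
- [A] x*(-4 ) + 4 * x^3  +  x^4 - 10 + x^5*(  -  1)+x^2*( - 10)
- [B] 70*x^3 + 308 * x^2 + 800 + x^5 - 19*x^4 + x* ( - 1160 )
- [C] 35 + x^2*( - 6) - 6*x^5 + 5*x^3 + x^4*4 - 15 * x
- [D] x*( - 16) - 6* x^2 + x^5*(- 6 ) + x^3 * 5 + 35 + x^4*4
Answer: C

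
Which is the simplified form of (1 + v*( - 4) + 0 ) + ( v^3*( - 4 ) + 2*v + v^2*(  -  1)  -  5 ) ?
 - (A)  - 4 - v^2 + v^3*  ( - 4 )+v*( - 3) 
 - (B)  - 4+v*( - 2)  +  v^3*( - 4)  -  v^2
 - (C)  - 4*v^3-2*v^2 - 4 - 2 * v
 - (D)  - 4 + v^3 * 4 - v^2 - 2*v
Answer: B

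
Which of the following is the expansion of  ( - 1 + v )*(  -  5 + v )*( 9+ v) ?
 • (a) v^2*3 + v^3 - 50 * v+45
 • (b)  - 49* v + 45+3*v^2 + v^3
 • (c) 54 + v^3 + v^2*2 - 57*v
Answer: b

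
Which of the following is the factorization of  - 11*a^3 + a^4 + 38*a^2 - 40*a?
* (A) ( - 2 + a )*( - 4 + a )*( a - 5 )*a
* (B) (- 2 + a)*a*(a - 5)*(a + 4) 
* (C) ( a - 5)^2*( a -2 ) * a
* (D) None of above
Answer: A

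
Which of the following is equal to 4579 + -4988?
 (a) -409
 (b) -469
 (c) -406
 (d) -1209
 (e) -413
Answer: a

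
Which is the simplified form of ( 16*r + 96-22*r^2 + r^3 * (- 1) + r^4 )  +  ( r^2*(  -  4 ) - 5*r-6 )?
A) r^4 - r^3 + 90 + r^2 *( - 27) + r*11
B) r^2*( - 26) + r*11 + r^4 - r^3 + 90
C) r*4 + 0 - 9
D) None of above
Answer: B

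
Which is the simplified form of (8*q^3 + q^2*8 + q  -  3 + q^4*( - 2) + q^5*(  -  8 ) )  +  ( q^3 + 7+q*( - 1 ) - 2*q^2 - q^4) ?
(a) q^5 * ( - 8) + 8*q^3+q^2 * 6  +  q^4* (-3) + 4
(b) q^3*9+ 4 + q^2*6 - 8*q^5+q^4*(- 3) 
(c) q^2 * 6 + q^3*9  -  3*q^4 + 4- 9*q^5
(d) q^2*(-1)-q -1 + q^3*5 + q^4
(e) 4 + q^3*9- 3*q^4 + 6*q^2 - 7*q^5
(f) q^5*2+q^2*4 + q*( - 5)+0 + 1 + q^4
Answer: b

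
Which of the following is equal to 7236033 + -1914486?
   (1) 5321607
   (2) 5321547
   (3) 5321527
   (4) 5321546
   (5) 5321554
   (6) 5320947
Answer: 2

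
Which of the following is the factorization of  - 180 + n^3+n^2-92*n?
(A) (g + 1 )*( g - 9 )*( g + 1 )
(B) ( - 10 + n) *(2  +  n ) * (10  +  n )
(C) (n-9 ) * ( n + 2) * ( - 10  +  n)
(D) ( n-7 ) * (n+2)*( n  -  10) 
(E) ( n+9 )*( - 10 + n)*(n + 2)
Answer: E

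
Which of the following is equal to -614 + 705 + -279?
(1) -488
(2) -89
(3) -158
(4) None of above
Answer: 4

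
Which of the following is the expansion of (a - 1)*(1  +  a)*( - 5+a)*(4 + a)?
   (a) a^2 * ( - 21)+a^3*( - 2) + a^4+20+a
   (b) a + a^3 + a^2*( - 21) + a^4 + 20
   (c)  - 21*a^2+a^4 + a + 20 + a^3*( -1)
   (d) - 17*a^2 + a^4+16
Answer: c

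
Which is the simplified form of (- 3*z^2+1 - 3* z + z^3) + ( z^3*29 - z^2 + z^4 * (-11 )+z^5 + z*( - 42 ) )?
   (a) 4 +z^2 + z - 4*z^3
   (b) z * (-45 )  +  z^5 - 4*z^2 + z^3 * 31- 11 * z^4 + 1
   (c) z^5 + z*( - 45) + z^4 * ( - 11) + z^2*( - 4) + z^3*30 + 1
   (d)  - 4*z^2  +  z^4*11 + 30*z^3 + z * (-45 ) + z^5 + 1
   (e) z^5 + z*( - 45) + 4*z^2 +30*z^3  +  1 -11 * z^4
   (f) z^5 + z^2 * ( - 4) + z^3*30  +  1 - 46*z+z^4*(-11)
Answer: c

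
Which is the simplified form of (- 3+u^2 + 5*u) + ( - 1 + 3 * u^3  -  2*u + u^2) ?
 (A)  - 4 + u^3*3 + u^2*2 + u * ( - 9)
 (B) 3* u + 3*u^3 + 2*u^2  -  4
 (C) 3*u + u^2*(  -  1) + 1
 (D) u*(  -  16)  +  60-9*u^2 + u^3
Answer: B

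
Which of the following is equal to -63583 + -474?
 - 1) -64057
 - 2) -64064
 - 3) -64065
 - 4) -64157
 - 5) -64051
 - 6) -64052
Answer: 1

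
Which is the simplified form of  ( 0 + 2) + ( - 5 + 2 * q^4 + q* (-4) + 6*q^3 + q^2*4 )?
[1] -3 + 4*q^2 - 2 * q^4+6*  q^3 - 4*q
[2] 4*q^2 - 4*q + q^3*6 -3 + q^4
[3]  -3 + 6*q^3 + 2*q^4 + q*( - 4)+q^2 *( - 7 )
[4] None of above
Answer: 4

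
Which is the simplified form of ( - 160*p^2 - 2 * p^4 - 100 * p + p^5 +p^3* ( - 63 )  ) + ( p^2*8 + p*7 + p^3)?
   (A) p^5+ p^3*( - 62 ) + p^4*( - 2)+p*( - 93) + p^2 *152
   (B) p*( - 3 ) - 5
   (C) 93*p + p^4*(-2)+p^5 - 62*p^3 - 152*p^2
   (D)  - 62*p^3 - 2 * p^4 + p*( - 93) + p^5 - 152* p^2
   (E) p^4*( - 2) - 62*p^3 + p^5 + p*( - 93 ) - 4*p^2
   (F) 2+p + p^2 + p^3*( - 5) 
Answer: D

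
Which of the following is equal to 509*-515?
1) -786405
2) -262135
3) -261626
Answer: 2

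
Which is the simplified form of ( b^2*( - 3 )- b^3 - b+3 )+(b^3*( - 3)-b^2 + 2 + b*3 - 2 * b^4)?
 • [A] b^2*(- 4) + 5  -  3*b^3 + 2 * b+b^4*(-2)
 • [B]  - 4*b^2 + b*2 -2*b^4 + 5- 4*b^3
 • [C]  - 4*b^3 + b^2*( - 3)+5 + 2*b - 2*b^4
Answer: B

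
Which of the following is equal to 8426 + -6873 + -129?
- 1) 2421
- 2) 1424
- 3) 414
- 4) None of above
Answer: 2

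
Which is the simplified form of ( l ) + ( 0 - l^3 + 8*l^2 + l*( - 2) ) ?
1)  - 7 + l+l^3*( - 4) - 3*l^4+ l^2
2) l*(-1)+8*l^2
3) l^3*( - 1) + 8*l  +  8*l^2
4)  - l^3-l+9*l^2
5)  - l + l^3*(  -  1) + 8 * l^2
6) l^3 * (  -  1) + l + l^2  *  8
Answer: 5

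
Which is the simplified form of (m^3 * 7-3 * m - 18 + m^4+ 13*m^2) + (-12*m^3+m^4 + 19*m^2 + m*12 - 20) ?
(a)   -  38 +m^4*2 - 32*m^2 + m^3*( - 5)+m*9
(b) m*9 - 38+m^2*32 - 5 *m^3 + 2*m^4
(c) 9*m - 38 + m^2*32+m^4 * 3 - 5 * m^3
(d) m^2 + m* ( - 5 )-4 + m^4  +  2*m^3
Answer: b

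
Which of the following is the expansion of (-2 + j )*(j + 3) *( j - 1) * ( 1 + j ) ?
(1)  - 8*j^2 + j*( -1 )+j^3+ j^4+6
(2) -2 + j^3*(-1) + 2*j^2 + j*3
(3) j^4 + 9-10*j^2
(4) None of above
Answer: 4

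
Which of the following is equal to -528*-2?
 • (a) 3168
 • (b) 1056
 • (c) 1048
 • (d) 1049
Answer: b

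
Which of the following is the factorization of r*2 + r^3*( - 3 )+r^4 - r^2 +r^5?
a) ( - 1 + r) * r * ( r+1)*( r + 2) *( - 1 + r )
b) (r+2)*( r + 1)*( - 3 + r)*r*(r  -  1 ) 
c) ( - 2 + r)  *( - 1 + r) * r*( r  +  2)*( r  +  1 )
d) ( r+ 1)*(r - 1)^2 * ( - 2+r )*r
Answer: a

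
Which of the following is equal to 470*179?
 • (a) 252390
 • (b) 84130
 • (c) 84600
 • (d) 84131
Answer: b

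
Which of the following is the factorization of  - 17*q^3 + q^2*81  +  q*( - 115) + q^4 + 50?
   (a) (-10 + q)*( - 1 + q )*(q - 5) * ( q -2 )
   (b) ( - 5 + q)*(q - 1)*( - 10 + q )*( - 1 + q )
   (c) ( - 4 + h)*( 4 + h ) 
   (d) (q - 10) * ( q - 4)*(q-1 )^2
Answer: b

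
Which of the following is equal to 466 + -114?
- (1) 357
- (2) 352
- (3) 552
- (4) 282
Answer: 2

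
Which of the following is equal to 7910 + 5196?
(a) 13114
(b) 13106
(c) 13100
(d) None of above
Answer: b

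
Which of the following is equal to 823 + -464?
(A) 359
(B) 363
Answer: A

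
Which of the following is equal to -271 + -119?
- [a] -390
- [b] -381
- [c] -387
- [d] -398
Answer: a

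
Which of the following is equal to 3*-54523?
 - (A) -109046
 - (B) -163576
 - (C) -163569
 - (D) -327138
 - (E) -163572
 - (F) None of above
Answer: C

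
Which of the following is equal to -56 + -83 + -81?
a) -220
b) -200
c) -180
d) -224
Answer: a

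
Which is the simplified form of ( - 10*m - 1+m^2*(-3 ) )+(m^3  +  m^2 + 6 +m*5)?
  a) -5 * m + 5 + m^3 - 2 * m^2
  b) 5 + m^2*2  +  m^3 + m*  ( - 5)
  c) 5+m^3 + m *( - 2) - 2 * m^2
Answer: a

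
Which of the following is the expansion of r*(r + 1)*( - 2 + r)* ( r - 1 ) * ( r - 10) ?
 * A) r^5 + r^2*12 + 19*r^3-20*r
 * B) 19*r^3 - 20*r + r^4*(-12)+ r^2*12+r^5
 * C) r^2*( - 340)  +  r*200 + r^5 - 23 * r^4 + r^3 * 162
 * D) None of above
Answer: B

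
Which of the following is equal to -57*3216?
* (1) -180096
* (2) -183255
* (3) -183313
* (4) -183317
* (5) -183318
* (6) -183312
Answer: 6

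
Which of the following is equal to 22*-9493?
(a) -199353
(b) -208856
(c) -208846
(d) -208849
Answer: c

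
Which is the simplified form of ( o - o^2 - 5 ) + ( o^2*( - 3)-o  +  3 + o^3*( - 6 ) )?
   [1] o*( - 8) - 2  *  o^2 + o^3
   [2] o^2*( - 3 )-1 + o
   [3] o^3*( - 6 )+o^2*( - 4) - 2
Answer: 3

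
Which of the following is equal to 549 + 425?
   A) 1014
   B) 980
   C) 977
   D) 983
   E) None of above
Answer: E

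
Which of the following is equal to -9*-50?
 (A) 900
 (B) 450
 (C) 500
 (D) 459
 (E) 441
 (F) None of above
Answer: B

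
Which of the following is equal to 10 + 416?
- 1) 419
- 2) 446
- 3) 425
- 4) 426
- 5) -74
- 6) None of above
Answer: 4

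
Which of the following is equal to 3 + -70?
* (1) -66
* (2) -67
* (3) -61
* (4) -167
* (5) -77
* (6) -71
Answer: 2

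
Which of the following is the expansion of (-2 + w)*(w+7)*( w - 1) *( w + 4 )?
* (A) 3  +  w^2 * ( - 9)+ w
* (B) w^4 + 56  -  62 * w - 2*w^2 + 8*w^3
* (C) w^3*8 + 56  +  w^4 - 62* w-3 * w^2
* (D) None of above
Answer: C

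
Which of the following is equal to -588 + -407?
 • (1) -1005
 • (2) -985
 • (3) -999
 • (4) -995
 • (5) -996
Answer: 4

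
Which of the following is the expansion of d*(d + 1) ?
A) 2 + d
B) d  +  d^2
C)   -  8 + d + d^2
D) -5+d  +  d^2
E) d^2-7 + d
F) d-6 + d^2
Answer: B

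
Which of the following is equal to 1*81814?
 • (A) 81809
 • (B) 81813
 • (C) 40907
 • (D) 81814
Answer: D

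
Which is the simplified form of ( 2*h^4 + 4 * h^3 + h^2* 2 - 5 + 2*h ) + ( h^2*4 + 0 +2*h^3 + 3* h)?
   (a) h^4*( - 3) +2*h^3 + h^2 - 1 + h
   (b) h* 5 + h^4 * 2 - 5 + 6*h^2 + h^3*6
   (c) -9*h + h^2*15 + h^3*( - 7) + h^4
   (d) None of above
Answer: b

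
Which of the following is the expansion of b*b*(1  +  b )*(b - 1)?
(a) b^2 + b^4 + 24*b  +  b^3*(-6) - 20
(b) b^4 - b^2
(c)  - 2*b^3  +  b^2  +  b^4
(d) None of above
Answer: b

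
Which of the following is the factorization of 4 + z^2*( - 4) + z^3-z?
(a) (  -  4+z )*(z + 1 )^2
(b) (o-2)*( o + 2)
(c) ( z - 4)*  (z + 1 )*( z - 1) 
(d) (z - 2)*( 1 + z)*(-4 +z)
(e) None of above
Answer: c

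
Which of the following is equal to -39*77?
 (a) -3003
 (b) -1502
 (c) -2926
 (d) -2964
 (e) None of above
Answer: a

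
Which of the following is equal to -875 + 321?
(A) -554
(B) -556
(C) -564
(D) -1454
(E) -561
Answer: A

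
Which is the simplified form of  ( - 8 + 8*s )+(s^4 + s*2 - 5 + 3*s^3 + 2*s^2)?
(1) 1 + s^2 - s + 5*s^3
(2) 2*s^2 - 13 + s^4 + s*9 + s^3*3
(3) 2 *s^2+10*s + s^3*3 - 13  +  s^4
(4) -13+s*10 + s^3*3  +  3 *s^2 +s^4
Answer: 3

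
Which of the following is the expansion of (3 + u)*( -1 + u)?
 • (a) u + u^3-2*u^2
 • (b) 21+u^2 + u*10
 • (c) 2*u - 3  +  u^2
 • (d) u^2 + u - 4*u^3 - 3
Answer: c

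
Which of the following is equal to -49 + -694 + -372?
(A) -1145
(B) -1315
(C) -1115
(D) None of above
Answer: C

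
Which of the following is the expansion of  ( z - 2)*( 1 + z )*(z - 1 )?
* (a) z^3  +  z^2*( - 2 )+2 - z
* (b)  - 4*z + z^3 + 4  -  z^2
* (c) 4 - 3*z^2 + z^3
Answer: a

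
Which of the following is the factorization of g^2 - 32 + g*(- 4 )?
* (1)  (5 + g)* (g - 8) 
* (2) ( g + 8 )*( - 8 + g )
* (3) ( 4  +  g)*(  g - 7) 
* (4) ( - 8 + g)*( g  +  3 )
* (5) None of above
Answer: 5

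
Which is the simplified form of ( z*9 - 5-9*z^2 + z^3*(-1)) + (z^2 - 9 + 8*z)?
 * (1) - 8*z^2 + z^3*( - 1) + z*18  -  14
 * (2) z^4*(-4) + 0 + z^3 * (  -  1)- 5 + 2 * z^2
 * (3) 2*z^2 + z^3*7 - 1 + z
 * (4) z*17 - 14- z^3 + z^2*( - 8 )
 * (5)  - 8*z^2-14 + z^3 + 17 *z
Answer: 4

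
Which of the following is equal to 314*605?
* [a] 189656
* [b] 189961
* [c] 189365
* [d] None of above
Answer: d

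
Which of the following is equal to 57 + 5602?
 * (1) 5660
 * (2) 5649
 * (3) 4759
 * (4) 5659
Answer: 4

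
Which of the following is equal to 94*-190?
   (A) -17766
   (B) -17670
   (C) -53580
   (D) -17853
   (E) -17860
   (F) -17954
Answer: E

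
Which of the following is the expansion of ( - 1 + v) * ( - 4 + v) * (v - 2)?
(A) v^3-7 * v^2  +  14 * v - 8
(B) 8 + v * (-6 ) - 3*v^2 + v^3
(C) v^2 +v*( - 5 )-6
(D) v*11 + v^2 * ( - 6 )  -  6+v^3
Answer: A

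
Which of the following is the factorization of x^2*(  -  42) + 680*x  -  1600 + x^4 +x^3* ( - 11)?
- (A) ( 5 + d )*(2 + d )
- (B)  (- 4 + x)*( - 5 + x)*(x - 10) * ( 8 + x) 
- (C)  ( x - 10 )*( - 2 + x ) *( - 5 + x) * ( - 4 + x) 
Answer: B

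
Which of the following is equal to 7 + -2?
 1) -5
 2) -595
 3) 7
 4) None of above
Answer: 4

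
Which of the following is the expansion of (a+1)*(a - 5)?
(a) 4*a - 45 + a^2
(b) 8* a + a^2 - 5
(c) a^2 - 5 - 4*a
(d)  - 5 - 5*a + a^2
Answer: c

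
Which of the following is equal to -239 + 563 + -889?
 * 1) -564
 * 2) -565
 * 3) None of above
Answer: 2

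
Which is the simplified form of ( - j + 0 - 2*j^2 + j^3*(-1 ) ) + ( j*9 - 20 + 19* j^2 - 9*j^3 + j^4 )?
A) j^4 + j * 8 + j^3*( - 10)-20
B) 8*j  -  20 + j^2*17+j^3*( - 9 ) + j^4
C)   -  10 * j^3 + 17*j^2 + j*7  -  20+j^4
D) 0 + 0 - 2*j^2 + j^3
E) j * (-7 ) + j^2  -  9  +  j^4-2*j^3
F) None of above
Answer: F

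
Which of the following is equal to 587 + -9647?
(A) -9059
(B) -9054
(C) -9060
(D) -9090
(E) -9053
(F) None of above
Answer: C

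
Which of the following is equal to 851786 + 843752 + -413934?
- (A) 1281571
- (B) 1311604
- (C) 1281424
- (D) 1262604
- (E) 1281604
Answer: E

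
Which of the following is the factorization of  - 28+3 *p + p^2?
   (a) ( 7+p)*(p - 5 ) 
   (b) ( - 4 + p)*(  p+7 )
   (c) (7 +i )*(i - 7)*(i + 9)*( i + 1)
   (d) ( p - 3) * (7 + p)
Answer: b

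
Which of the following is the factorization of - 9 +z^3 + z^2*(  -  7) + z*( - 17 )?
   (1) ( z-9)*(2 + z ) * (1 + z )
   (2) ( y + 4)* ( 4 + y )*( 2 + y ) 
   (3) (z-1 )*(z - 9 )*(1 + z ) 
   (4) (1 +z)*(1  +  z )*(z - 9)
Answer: 4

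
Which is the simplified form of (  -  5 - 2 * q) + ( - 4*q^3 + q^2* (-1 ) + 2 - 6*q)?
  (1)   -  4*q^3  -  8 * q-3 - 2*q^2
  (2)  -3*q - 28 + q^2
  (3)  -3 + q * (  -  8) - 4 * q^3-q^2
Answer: 3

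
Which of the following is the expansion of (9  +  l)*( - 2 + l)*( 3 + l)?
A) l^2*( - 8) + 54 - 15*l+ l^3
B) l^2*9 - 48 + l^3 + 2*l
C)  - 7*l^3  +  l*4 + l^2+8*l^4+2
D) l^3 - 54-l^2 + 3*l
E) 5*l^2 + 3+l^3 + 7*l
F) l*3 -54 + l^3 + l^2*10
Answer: F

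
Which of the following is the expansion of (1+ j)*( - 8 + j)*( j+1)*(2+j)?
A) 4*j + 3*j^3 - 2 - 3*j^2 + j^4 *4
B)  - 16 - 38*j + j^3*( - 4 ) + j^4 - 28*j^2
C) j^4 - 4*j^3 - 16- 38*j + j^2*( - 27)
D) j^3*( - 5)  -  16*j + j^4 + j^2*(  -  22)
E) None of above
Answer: C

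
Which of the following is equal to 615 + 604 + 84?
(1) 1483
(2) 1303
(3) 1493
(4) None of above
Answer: 2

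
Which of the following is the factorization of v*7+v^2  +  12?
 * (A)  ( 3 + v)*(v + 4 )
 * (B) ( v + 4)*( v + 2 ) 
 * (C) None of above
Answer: A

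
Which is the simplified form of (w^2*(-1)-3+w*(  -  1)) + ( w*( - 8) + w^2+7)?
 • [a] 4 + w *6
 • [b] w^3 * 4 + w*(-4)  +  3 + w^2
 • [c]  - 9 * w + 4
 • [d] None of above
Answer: c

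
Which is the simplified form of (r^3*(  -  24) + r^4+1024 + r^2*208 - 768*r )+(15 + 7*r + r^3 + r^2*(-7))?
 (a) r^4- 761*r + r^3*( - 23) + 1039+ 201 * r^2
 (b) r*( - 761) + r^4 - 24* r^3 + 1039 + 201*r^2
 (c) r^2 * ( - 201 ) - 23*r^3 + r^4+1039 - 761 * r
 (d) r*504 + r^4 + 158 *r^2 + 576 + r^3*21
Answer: a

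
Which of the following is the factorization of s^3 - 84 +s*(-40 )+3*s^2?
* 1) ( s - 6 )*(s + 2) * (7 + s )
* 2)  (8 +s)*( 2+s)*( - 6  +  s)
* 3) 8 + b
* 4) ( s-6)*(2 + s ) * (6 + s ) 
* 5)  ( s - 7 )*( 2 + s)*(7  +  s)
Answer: 1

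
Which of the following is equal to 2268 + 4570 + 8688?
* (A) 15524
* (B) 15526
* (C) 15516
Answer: B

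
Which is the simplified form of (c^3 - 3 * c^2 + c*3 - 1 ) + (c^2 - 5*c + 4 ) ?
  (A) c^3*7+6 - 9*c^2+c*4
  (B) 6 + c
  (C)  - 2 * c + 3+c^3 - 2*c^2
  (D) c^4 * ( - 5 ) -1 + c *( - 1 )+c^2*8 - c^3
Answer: C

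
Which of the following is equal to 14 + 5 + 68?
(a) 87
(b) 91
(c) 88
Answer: a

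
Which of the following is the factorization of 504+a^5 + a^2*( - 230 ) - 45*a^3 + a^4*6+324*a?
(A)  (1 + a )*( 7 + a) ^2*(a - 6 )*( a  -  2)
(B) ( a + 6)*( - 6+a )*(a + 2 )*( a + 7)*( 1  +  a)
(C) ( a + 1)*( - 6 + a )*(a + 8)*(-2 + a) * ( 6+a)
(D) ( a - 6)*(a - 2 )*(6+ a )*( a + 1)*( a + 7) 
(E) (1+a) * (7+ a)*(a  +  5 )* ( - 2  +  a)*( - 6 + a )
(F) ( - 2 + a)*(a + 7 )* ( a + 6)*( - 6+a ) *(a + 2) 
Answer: D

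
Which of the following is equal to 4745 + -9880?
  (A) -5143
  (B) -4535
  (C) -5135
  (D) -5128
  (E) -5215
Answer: C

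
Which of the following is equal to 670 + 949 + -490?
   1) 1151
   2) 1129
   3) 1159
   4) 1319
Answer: 2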